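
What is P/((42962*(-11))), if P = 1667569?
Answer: -1667569/472582 ≈ -3.5286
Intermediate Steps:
P/((42962*(-11))) = 1667569/((42962*(-11))) = 1667569/(-472582) = 1667569*(-1/472582) = -1667569/472582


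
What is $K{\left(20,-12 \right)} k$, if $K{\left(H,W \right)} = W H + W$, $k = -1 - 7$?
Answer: $2016$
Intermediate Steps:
$k = -8$ ($k = -1 - 7 = -8$)
$K{\left(H,W \right)} = W + H W$ ($K{\left(H,W \right)} = H W + W = W + H W$)
$K{\left(20,-12 \right)} k = - 12 \left(1 + 20\right) \left(-8\right) = \left(-12\right) 21 \left(-8\right) = \left(-252\right) \left(-8\right) = 2016$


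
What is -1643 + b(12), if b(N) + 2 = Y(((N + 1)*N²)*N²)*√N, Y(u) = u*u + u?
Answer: -1645 + 145334352384*√3 ≈ 2.5173e+11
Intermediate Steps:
Y(u) = u + u² (Y(u) = u² + u = u + u²)
b(N) = -2 + N^(9/2)*(1 + N)*(1 + N⁴*(1 + N)) (b(N) = -2 + ((((N + 1)*N²)*N²)*(1 + ((N + 1)*N²)*N²))*√N = -2 + ((((1 + N)*N²)*N²)*(1 + ((1 + N)*N²)*N²))*√N = -2 + (((N²*(1 + N))*N²)*(1 + (N²*(1 + N))*N²))*√N = -2 + ((N⁴*(1 + N))*(1 + N⁴*(1 + N)))*√N = -2 + (N⁴*(1 + N)*(1 + N⁴*(1 + N)))*√N = -2 + N^(9/2)*(1 + N)*(1 + N⁴*(1 + N)))
-1643 + b(12) = -1643 + (-2 + 12^(9/2)*(1 + 12)*(1 + 12⁴*(1 + 12))) = -1643 + (-2 + (41472*√3)*13*(1 + 20736*13)) = -1643 + (-2 + (41472*√3)*13*(1 + 269568)) = -1643 + (-2 + (41472*√3)*13*269569) = -1643 + (-2 + 145334352384*√3) = -1645 + 145334352384*√3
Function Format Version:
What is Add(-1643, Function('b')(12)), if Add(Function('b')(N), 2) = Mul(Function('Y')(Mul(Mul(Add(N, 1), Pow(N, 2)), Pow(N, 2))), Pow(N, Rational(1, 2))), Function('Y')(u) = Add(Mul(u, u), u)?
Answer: Add(-1645, Mul(145334352384, Pow(3, Rational(1, 2)))) ≈ 2.5173e+11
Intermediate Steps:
Function('Y')(u) = Add(u, Pow(u, 2)) (Function('Y')(u) = Add(Pow(u, 2), u) = Add(u, Pow(u, 2)))
Function('b')(N) = Add(-2, Mul(Pow(N, Rational(9, 2)), Add(1, N), Add(1, Mul(Pow(N, 4), Add(1, N))))) (Function('b')(N) = Add(-2, Mul(Mul(Mul(Mul(Add(N, 1), Pow(N, 2)), Pow(N, 2)), Add(1, Mul(Mul(Add(N, 1), Pow(N, 2)), Pow(N, 2)))), Pow(N, Rational(1, 2)))) = Add(-2, Mul(Mul(Mul(Mul(Add(1, N), Pow(N, 2)), Pow(N, 2)), Add(1, Mul(Mul(Add(1, N), Pow(N, 2)), Pow(N, 2)))), Pow(N, Rational(1, 2)))) = Add(-2, Mul(Mul(Mul(Mul(Pow(N, 2), Add(1, N)), Pow(N, 2)), Add(1, Mul(Mul(Pow(N, 2), Add(1, N)), Pow(N, 2)))), Pow(N, Rational(1, 2)))) = Add(-2, Mul(Mul(Mul(Pow(N, 4), Add(1, N)), Add(1, Mul(Pow(N, 4), Add(1, N)))), Pow(N, Rational(1, 2)))) = Add(-2, Mul(Mul(Pow(N, 4), Add(1, N), Add(1, Mul(Pow(N, 4), Add(1, N)))), Pow(N, Rational(1, 2)))) = Add(-2, Mul(Pow(N, Rational(9, 2)), Add(1, N), Add(1, Mul(Pow(N, 4), Add(1, N))))))
Add(-1643, Function('b')(12)) = Add(-1643, Add(-2, Mul(Pow(12, Rational(9, 2)), Add(1, 12), Add(1, Mul(Pow(12, 4), Add(1, 12)))))) = Add(-1643, Add(-2, Mul(Mul(41472, Pow(3, Rational(1, 2))), 13, Add(1, Mul(20736, 13))))) = Add(-1643, Add(-2, Mul(Mul(41472, Pow(3, Rational(1, 2))), 13, Add(1, 269568)))) = Add(-1643, Add(-2, Mul(Mul(41472, Pow(3, Rational(1, 2))), 13, 269569))) = Add(-1643, Add(-2, Mul(145334352384, Pow(3, Rational(1, 2))))) = Add(-1645, Mul(145334352384, Pow(3, Rational(1, 2))))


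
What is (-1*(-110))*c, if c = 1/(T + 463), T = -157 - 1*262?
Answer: 5/2 ≈ 2.5000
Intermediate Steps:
T = -419 (T = -157 - 262 = -419)
c = 1/44 (c = 1/(-419 + 463) = 1/44 ≈ 0.022727)
(-1*(-110))*c = -1*(-110)*(1/44) = 110*(1/44) = 5/2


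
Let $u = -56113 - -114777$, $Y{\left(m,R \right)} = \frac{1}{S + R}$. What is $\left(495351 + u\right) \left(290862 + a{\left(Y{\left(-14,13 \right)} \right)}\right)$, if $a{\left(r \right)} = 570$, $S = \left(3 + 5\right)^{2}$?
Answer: $161457699480$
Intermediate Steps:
$S = 64$ ($S = 8^{2} = 64$)
$Y{\left(m,R \right)} = \frac{1}{64 + R}$
$u = 58664$ ($u = -56113 + 114777 = 58664$)
$\left(495351 + u\right) \left(290862 + a{\left(Y{\left(-14,13 \right)} \right)}\right) = \left(495351 + 58664\right) \left(290862 + 570\right) = 554015 \cdot 291432 = 161457699480$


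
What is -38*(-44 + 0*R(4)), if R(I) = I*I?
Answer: 1672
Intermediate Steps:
R(I) = I²
-38*(-44 + 0*R(4)) = -38*(-44 + 0*4²) = -38*(-44 + 0*16) = -38*(-44 + 0) = -38*(-44) = 1672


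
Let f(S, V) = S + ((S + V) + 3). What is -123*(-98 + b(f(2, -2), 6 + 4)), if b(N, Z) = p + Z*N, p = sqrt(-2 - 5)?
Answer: 5904 - 123*I*sqrt(7) ≈ 5904.0 - 325.43*I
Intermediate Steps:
p = I*sqrt(7) (p = sqrt(-7) = I*sqrt(7) ≈ 2.6458*I)
f(S, V) = 3 + V + 2*S (f(S, V) = S + (3 + S + V) = 3 + V + 2*S)
b(N, Z) = I*sqrt(7) + N*Z (b(N, Z) = I*sqrt(7) + Z*N = I*sqrt(7) + N*Z)
-123*(-98 + b(f(2, -2), 6 + 4)) = -123*(-98 + (I*sqrt(7) + (3 - 2 + 2*2)*(6 + 4))) = -123*(-98 + (I*sqrt(7) + (3 - 2 + 4)*10)) = -123*(-98 + (I*sqrt(7) + 5*10)) = -123*(-98 + (I*sqrt(7) + 50)) = -123*(-98 + (50 + I*sqrt(7))) = -123*(-48 + I*sqrt(7)) = 5904 - 123*I*sqrt(7)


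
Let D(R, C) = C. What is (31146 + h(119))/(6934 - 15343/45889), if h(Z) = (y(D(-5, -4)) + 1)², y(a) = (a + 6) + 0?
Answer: 476557265/106059661 ≈ 4.4933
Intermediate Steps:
y(a) = 6 + a (y(a) = (6 + a) + 0 = 6 + a)
h(Z) = 9 (h(Z) = ((6 - 4) + 1)² = (2 + 1)² = 3² = 9)
(31146 + h(119))/(6934 - 15343/45889) = (31146 + 9)/(6934 - 15343/45889) = 31155/(6934 - 15343*1/45889) = 31155/(6934 - 15343/45889) = 31155/(318178983/45889) = 31155*(45889/318178983) = 476557265/106059661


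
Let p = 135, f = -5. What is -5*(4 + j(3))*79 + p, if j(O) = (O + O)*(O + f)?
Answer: 3295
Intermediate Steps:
j(O) = 2*O*(-5 + O) (j(O) = (O + O)*(O - 5) = (2*O)*(-5 + O) = 2*O*(-5 + O))
-5*(4 + j(3))*79 + p = -5*(4 + 2*3*(-5 + 3))*79 + 135 = -5*(4 + 2*3*(-2))*79 + 135 = -5*(4 - 12)*79 + 135 = -5*(-8)*79 + 135 = 40*79 + 135 = 3160 + 135 = 3295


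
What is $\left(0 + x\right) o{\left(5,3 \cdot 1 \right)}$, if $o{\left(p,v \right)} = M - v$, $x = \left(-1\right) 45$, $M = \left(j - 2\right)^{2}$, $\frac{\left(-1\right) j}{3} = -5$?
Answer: $-7470$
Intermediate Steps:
$j = 15$ ($j = \left(-3\right) \left(-5\right) = 15$)
$M = 169$ ($M = \left(15 - 2\right)^{2} = 13^{2} = 169$)
$x = -45$
$o{\left(p,v \right)} = 169 - v$
$\left(0 + x\right) o{\left(5,3 \cdot 1 \right)} = \left(0 - 45\right) \left(169 - 3 \cdot 1\right) = - 45 \left(169 - 3\right) = \left(-45\right) 166 = -7470$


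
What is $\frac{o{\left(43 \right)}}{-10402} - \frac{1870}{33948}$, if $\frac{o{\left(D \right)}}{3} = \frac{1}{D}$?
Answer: $- \frac{104565833}{1898058141} \approx -0.055091$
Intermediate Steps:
$o{\left(D \right)} = \frac{3}{D}$
$\frac{o{\left(43 \right)}}{-10402} - \frac{1870}{33948} = \frac{3 \cdot \frac{1}{43}}{-10402} - \frac{1870}{33948} = 3 \cdot \frac{1}{43} \left(- \frac{1}{10402}\right) - \frac{935}{16974} = \frac{3}{43} \left(- \frac{1}{10402}\right) - \frac{935}{16974} = - \frac{3}{447286} - \frac{935}{16974} = - \frac{104565833}{1898058141}$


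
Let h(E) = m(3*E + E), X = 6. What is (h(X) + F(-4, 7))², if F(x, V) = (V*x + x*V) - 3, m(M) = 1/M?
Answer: 2002225/576 ≈ 3476.1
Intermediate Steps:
h(E) = 1/(4*E) (h(E) = 1/(3*E + E) = 1/(4*E))
F(x, V) = -3 + 2*V*x (F(x, V) = (V*x + V*x) - 3 = 2*V*x - 3 = -3 + 2*V*x)
(h(X) + F(-4, 7))² = ((¼)/6 + (-3 + 2*7*(-4)))² = ((¼)*(⅙) + (-3 - 56))² = (1/24 - 59)² = (-1415/24)² = 2002225/576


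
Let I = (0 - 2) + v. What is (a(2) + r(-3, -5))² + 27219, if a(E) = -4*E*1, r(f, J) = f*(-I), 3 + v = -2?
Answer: 28060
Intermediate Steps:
v = -5 (v = -3 - 2 = -5)
I = -7 (I = (0 - 2) - 5 = -2 - 5 = -7)
r(f, J) = 7*f (r(f, J) = f*(-1*(-7)) = f*7 = 7*f)
a(E) = -4*E
(a(2) + r(-3, -5))² + 27219 = (-4*2 + 7*(-3))² + 27219 = (-8 - 21)² + 27219 = (-29)² + 27219 = 841 + 27219 = 28060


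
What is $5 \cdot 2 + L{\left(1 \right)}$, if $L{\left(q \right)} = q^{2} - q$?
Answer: $10$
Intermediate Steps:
$5 \cdot 2 + L{\left(1 \right)} = 5 \cdot 2 + 1 \left(-1 + 1\right) = 10 + 1 \cdot 0 = 10 + 0 = 10$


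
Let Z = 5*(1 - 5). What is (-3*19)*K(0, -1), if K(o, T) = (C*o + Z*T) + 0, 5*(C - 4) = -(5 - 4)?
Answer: -1140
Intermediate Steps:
C = 19/5 (C = 4 + (-(5 - 4))/5 = 4 + (-1*1)/5 = 4 + (1/5)*(-1) = 4 - 1/5 = 19/5 ≈ 3.8000)
Z = -20 (Z = 5*(-4) = -20)
K(o, T) = -20*T + 19*o/5 (K(o, T) = (19*o/5 - 20*T) + 0 = (-20*T + 19*o/5) + 0 = -20*T + 19*o/5)
(-3*19)*K(0, -1) = (-3*19)*(-20*(-1) + (19/5)*0) = -57*(20 + 0) = -57*20 = -1140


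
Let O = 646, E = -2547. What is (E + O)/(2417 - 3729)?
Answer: 1901/1312 ≈ 1.4489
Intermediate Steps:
(E + O)/(2417 - 3729) = (-2547 + 646)/(2417 - 3729) = -1901/(-1312) = -1901*(-1/1312) = 1901/1312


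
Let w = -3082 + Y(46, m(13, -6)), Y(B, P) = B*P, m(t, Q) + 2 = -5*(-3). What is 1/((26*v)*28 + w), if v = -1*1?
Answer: -1/3212 ≈ -0.00031133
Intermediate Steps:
v = -1
m(t, Q) = 13 (m(t, Q) = -2 - 5*(-3) = -2 + 15 = 13)
w = -2484 (w = -3082 + 46*13 = -3082 + 598 = -2484)
1/((26*v)*28 + w) = 1/((26*(-1))*28 - 2484) = 1/(-26*28 - 2484) = 1/(-728 - 2484) = 1/(-3212) = -1/3212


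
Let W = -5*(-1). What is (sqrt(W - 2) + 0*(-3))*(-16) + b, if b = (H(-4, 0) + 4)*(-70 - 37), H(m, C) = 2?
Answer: -642 - 16*sqrt(3) ≈ -669.71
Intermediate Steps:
W = 5
b = -642 (b = (2 + 4)*(-70 - 37) = 6*(-107) = -642)
(sqrt(W - 2) + 0*(-3))*(-16) + b = (sqrt(5 - 2) + 0*(-3))*(-16) - 642 = (sqrt(3) + 0)*(-16) - 642 = sqrt(3)*(-16) - 642 = -16*sqrt(3) - 642 = -642 - 16*sqrt(3)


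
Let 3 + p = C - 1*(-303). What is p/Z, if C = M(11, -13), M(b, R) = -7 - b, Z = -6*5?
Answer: -47/5 ≈ -9.4000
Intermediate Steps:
Z = -30
C = -18 (C = -7 - 1*11 = -7 - 11 = -18)
p = 282 (p = -3 + (-18 - 1*(-303)) = -3 + (-18 + 303) = -3 + 285 = 282)
p/Z = 282/(-30) = 282*(-1/30) = -47/5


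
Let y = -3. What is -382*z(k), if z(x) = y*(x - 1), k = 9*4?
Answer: 40110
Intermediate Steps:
k = 36
z(x) = 3 - 3*x (z(x) = -3*(x - 1) = -3*(-1 + x) = 3 - 3*x)
-382*z(k) = -382*(3 - 3*36) = -382*(3 - 108) = -382*(-105) = 40110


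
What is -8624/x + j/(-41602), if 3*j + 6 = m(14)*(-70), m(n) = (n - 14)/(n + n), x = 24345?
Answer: -179363479/506400345 ≈ -0.35419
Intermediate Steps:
m(n) = (-14 + n)/(2*n) (m(n) = (-14 + n)/((2*n)) = (-14 + n)*(1/(2*n)) = (-14 + n)/(2*n))
j = -2 (j = -2 + (((½)*(-14 + 14)/14)*(-70))/3 = -2 + (((½)*(1/14)*0)*(-70))/3 = -2 + (0*(-70))/3 = -2 + (⅓)*0 = -2 + 0 = -2)
-8624/x + j/(-41602) = -8624/24345 - 2/(-41602) = -8624*1/24345 - 2*(-1/41602) = -8624/24345 + 1/20801 = -179363479/506400345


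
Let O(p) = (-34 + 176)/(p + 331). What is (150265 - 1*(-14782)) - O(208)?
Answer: 88960191/539 ≈ 1.6505e+5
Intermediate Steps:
O(p) = 142/(331 + p)
(150265 - 1*(-14782)) - O(208) = (150265 - 1*(-14782)) - 142/(331 + 208) = (150265 + 14782) - 142/539 = 165047 - 142/539 = 88960191/539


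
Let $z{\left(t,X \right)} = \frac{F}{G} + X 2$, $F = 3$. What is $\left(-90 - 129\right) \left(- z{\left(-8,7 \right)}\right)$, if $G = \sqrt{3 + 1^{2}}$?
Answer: $\frac{6789}{2} \approx 3394.5$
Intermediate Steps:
$G = 2$ ($G = \sqrt{3 + 1} = \sqrt{4} = 2$)
$z{\left(t,X \right)} = \frac{3}{2} + 2 X$ ($z{\left(t,X \right)} = \frac{3}{2} + X 2 = 3 \cdot \frac{1}{2} + 2 X = \frac{3}{2} + 2 X$)
$\left(-90 - 129\right) \left(- z{\left(-8,7 \right)}\right) = \left(-90 - 129\right) \left(- (\frac{3}{2} + 2 \cdot 7)\right) = - 219 \left(- (\frac{3}{2} + 14)\right) = - 219 \left(\left(-1\right) \frac{31}{2}\right) = \left(-219\right) \left(- \frac{31}{2}\right) = \frac{6789}{2}$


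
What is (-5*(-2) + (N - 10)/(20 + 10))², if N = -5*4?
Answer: 81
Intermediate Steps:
N = -20
(-5*(-2) + (N - 10)/(20 + 10))² = (-5*(-2) + (-20 - 10)/(20 + 10))² = (10 - 30/30)² = (10 - 30*1/30)² = (10 - 1)² = 9² = 81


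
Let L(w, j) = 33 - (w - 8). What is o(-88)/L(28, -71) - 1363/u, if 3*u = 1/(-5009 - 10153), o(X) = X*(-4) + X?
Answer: 805966698/13 ≈ 6.1997e+7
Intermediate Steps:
L(w, j) = 41 - w (L(w, j) = 33 - (-8 + w) = 33 + (8 - w) = 41 - w)
o(X) = -3*X (o(X) = -4*X + X = -3*X)
u = -1/45486 (u = 1/(3*(-5009 - 10153)) = (⅓)/(-15162) = (⅓)*(-1/15162) = -1/45486 ≈ -2.1985e-5)
o(-88)/L(28, -71) - 1363/u = (-3*(-88))/(41 - 1*28) - 1363/(-1/45486) = 264/(41 - 28) - 1363*(-45486) = 264/13 + 61997418 = 805966698/13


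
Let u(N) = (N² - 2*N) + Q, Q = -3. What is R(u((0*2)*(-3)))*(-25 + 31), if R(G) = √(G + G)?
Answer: 6*I*√6 ≈ 14.697*I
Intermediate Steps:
u(N) = -3 + N² - 2*N (u(N) = (N² - 2*N) - 3 = -3 + N² - 2*N)
R(G) = √2*√G (R(G) = √(2*G) = √2*√G)
R(u((0*2)*(-3)))*(-25 + 31) = (√2*√(-3 + ((0*2)*(-3))² - 2*0*2*(-3)))*(-25 + 31) = (√2*√(-3 + (0*(-3))² - 0*(-3)))*6 = (√2*√(-3 + 0² - 2*0))*6 = (√2*√(-3 + 0 + 0))*6 = (√2*√(-3))*6 = (√2*(I*√3))*6 = (I*√6)*6 = 6*I*√6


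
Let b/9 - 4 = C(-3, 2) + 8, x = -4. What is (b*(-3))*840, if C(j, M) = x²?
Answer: -635040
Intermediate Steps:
C(j, M) = 16 (C(j, M) = (-4)² = 16)
b = 252 (b = 36 + 9*(16 + 8) = 36 + 9*24 = 36 + 216 = 252)
(b*(-3))*840 = (252*(-3))*840 = -756*840 = -635040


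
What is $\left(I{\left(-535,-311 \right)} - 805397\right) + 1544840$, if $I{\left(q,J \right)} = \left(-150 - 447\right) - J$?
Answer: $739157$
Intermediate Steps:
$I{\left(q,J \right)} = -597 - J$ ($I{\left(q,J \right)} = \left(-150 - 447\right) - J = -597 - J$)
$\left(I{\left(-535,-311 \right)} - 805397\right) + 1544840 = \left(\left(-597 - -311\right) - 805397\right) + 1544840 = \left(\left(-597 + 311\right) - 805397\right) + 1544840 = \left(-286 - 805397\right) + 1544840 = -805683 + 1544840 = 739157$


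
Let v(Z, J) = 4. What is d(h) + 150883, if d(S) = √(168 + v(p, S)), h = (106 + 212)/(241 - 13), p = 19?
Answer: 150883 + 2*√43 ≈ 1.5090e+5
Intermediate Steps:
h = 53/38 (h = 318/228 = 318*(1/228) = 53/38 ≈ 1.3947)
d(S) = 2*√43 (d(S) = √(168 + 4) = √172 = 2*√43)
d(h) + 150883 = 2*√43 + 150883 = 150883 + 2*√43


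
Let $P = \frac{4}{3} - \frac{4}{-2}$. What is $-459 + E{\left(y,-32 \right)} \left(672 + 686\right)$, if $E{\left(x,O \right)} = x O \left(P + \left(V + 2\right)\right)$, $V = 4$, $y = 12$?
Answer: $-4867531$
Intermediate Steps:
$P = \frac{10}{3}$ ($P = 4 \cdot \frac{1}{3} - -2 = \frac{4}{3} + 2 = \frac{10}{3} \approx 3.3333$)
$E{\left(x,O \right)} = \frac{28 O x}{3}$ ($E{\left(x,O \right)} = x O \left(\frac{10}{3} + \left(4 + 2\right)\right) = O x \left(\frac{10}{3} + 6\right) = O x \frac{28}{3} = \frac{28 O x}{3}$)
$-459 + E{\left(y,-32 \right)} \left(672 + 686\right) = -459 + \frac{28}{3} \left(-32\right) 12 \left(672 + 686\right) = -459 - 4867072 = -4867531$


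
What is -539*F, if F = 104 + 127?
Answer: -124509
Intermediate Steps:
F = 231
-539*F = -539*231 = -124509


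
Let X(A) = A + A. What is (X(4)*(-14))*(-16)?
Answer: 1792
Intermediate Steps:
X(A) = 2*A
(X(4)*(-14))*(-16) = ((2*4)*(-14))*(-16) = (8*(-14))*(-16) = -112*(-16) = 1792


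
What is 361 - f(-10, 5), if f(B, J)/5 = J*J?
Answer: 236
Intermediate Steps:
f(B, J) = 5*J**2 (f(B, J) = 5*(J*J) = 5*J**2)
361 - f(-10, 5) = 361 - 5*5**2 = 361 - 5*25 = 361 - 1*125 = 361 - 125 = 236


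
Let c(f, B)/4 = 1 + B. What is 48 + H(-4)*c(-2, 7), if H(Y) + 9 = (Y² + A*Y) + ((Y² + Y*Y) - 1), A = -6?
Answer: 2032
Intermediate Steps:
c(f, B) = 4 + 4*B (c(f, B) = 4*(1 + B) = 4 + 4*B)
H(Y) = -10 - 6*Y + 3*Y² (H(Y) = -9 + ((Y² - 6*Y) + ((Y² + Y*Y) - 1)) = -9 + ((Y² - 6*Y) + ((Y² + Y²) - 1)) = -9 + ((Y² - 6*Y) + (2*Y² - 1)) = -9 + ((Y² - 6*Y) + (-1 + 2*Y²)) = -9 + (-1 - 6*Y + 3*Y²) = -10 - 6*Y + 3*Y²)
48 + H(-4)*c(-2, 7) = 48 + (-10 - 6*(-4) + 3*(-4)²)*(4 + 4*7) = 48 + (-10 + 24 + 3*16)*(4 + 28) = 48 + (-10 + 24 + 48)*32 = 48 + 62*32 = 48 + 1984 = 2032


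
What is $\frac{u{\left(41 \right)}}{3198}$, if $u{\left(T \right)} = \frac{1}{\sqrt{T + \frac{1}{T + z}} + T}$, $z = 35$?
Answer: $\frac{38}{4860921} - \frac{\sqrt{59223}}{199297761} \approx 6.5964 \cdot 10^{-6}$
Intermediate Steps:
$u{\left(T \right)} = \frac{1}{T + \sqrt{T + \frac{1}{35 + T}}}$ ($u{\left(T \right)} = \frac{1}{\sqrt{T + \frac{1}{T + 35}} + T} = \frac{1}{\sqrt{T + \frac{1}{35 + T}} + T} = \frac{1}{T + \sqrt{T + \frac{1}{35 + T}}}$)
$\frac{u{\left(41 \right)}}{3198} = \frac{1}{\left(41 + \sqrt{\frac{1 + 41 \left(35 + 41\right)}{35 + 41}}\right) 3198} = \frac{1}{41 + \sqrt{\frac{1 + 41 \cdot 76}{76}}} \cdot \frac{1}{3198} = \frac{1}{41 + \sqrt{\frac{1 + 3116}{76}}} \cdot \frac{1}{3198} = \frac{1}{41 + \sqrt{\frac{1}{76} \cdot 3117}} \cdot \frac{1}{3198} = \frac{1}{41 + \sqrt{\frac{3117}{76}}} \cdot \frac{1}{3198} = \frac{1}{41 + \frac{\sqrt{59223}}{38}} \cdot \frac{1}{3198} = \frac{1}{3198 \left(41 + \frac{\sqrt{59223}}{38}\right)}$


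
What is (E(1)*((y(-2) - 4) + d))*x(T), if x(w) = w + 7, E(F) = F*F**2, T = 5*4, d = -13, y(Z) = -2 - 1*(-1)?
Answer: -486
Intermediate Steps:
y(Z) = -1 (y(Z) = -2 + 1 = -1)
T = 20
E(F) = F**3
x(w) = 7 + w
(E(1)*((y(-2) - 4) + d))*x(T) = (1**3*((-1 - 4) - 13))*(7 + 20) = (1*(-5 - 13))*27 = (1*(-18))*27 = -18*27 = -486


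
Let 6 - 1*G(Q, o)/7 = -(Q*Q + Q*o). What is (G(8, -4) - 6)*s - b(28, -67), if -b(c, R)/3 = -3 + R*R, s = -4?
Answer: 12418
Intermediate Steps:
G(Q, o) = 42 + 7*Q² + 7*Q*o (G(Q, o) = 42 - (-7)*(Q*Q + Q*o) = 42 - (-7)*(Q² + Q*o) = 42 - 7*(-Q² - Q*o) = 42 + (7*Q² + 7*Q*o) = 42 + 7*Q² + 7*Q*o)
b(c, R) = 9 - 3*R² (b(c, R) = -3*(-3 + R*R) = -3*(-3 + R²) = 9 - 3*R²)
(G(8, -4) - 6)*s - b(28, -67) = ((42 + 7*8² + 7*8*(-4)) - 6)*(-4) - (9 - 3*(-67)²) = ((42 + 7*64 - 224) - 6)*(-4) - (9 - 3*4489) = ((42 + 448 - 224) - 6)*(-4) - (9 - 13467) = (266 - 6)*(-4) - 1*(-13458) = 260*(-4) + 13458 = -1040 + 13458 = 12418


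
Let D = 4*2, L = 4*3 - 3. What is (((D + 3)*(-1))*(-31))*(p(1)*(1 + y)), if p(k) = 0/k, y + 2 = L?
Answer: 0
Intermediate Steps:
L = 9 (L = 12 - 3 = 9)
D = 8
y = 7 (y = -2 + 9 = 7)
p(k) = 0
(((D + 3)*(-1))*(-31))*(p(1)*(1 + y)) = (((8 + 3)*(-1))*(-31))*(0*(1 + 7)) = ((11*(-1))*(-31))*(0*8) = -11*(-31)*0 = 341*0 = 0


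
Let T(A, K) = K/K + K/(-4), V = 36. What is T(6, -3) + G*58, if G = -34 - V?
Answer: -16233/4 ≈ -4058.3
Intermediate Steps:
T(A, K) = 1 - K/4 (T(A, K) = 1 + K*(-1/4) = 1 - K/4)
G = -70 (G = -34 - 1*36 = -34 - 36 = -70)
T(6, -3) + G*58 = (1 - 1/4*(-3)) - 70*58 = (1 + 3/4) - 4060 = 7/4 - 4060 = -16233/4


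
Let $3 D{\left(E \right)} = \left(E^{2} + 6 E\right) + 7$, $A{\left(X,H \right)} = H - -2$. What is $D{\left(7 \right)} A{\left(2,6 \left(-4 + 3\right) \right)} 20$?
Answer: $- \frac{7840}{3} \approx -2613.3$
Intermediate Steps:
$A{\left(X,H \right)} = 2 + H$ ($A{\left(X,H \right)} = H + 2 = 2 + H$)
$D{\left(E \right)} = \frac{7}{3} + 2 E + \frac{E^{2}}{3}$ ($D{\left(E \right)} = \frac{\left(E^{2} + 6 E\right) + 7}{3} = \frac{7 + E^{2} + 6 E}{3} = \frac{7}{3} + 2 E + \frac{E^{2}}{3}$)
$D{\left(7 \right)} A{\left(2,6 \left(-4 + 3\right) \right)} 20 = \left(\frac{7}{3} + 2 \cdot 7 + \frac{7^{2}}{3}\right) \left(2 + 6 \left(-4 + 3\right)\right) 20 = \left(\frac{7}{3} + 14 + \frac{1}{3} \cdot 49\right) \left(2 + 6 \left(-1\right)\right) 20 = \left(\frac{7}{3} + 14 + \frac{49}{3}\right) \left(2 - 6\right) 20 = \frac{98}{3} \left(-4\right) 20 = \left(- \frac{392}{3}\right) 20 = - \frac{7840}{3}$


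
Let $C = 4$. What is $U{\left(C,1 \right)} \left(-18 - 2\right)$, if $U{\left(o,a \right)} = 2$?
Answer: $-40$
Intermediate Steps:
$U{\left(C,1 \right)} \left(-18 - 2\right) = 2 \left(-18 - 2\right) = 2 \left(-20\right) = -40$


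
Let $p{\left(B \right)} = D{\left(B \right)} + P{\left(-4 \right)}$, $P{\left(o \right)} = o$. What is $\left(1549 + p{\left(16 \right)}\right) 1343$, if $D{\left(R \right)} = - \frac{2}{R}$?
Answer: $\frac{16598137}{8} \approx 2.0748 \cdot 10^{6}$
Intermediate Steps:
$p{\left(B \right)} = -4 - \frac{2}{B}$ ($p{\left(B \right)} = - \frac{2}{B} - 4 = -4 - \frac{2}{B}$)
$\left(1549 + p{\left(16 \right)}\right) 1343 = \left(1549 - \left(4 + \frac{2}{16}\right)\right) 1343 = \left(1549 - \frac{33}{8}\right) 1343 = \frac{12359}{8} \cdot 1343 = \frac{16598137}{8}$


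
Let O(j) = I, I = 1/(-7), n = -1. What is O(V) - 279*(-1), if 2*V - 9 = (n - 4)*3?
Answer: 1952/7 ≈ 278.86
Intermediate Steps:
V = -3 (V = 9/2 + ((-1 - 4)*3)/2 = 9/2 + (-5*3)/2 = 9/2 + (1/2)*(-15) = 9/2 - 15/2 = -3)
I = -1/7 ≈ -0.14286
O(j) = -1/7
O(V) - 279*(-1) = -1/7 - 279*(-1) = -1/7 - 9*(-31) = -1/7 + 279 = 1952/7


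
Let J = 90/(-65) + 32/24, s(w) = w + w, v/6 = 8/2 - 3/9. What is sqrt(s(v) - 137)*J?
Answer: -2*I*sqrt(93)/39 ≈ -0.49455*I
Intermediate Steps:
v = 22 (v = 6*(8/2 - 3/9) = 6*(8*(1/2) - 3*1/9) = 6*(4 - 1/3) = 6*(11/3) = 22)
s(w) = 2*w
J = -2/39 (J = 90*(-1/65) + 32*(1/24) = -18/13 + 4/3 = -2/39 ≈ -0.051282)
sqrt(s(v) - 137)*J = sqrt(2*22 - 137)*(-2/39) = sqrt(44 - 137)*(-2/39) = sqrt(-93)*(-2/39) = (I*sqrt(93))*(-2/39) = -2*I*sqrt(93)/39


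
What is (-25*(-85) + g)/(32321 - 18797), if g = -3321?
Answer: -13/147 ≈ -0.088435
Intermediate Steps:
(-25*(-85) + g)/(32321 - 18797) = (-25*(-85) - 3321)/(32321 - 18797) = (2125 - 3321)/13524 = -1196*1/13524 = -13/147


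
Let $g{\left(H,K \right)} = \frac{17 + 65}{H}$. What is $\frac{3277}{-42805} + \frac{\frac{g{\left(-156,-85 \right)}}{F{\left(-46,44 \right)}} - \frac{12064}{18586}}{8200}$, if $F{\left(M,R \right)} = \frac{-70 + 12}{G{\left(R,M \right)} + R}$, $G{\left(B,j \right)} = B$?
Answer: $- \frac{28236192592253}{368915494338300} \approx -0.076538$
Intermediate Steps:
$g{\left(H,K \right)} = \frac{82}{H}$
$F{\left(M,R \right)} = - \frac{29}{R}$ ($F{\left(M,R \right)} = \frac{-70 + 12}{R + R} = - \frac{58}{2 R} = - 58 \frac{1}{2 R} = - \frac{29}{R}$)
$\frac{3277}{-42805} + \frac{\frac{g{\left(-156,-85 \right)}}{F{\left(-46,44 \right)}} - \frac{12064}{18586}}{8200} = \frac{3277}{-42805} + \frac{\frac{82 \frac{1}{-156}}{\left(-29\right) \frac{1}{44}} - \frac{12064}{18586}}{8200} = 3277 \left(- \frac{1}{42805}\right) + \left(\frac{82 \left(- \frac{1}{156}\right)}{\left(-29\right) \frac{1}{44}} - \frac{6032}{9293}\right) \frac{1}{8200} = - \frac{3277}{42805} + \left(- \frac{41}{78 \left(- \frac{29}{44}\right)} - \frac{6032}{9293}\right) \frac{1}{8200} = - \frac{3277}{42805} + \left(\left(- \frac{41}{78}\right) \left(- \frac{44}{29}\right) - \frac{6032}{9293}\right) \frac{1}{8200} = - \frac{3277}{42805} + \left(\frac{902}{1131} - \frac{6032}{9293}\right) \frac{1}{8200} = - \frac{3277}{42805} + \frac{1560094}{10510383} \cdot \frac{1}{8200} = - \frac{3277}{42805} + \frac{780047}{43092570300} = - \frac{28236192592253}{368915494338300}$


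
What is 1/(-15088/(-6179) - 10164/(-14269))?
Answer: 88168151/278094028 ≈ 0.31704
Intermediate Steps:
1/(-15088/(-6179) - 10164/(-14269)) = 1/(-15088*(-1/6179) - 10164*(-1/14269)) = 1/(15088/6179 + 10164/14269) = 1/(278094028/88168151) = 88168151/278094028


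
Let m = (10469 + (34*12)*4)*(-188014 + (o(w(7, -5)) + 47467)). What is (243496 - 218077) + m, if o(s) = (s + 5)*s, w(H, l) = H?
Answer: -1699717344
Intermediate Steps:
o(s) = s*(5 + s) (o(s) = (5 + s)*s = s*(5 + s))
m = -1699742763 (m = (10469 + (34*12)*4)*(-188014 + (7*(5 + 7) + 47467)) = (10469 + 408*4)*(-188014 + (7*12 + 47467)) = (10469 + 1632)*(-188014 + (84 + 47467)) = 12101*(-188014 + 47551) = 12101*(-140463) = -1699742763)
(243496 - 218077) + m = (243496 - 218077) - 1699742763 = 25419 - 1699742763 = -1699717344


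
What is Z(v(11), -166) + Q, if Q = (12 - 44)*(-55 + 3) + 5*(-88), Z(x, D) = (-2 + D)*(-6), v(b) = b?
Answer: 2232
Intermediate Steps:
Z(x, D) = 12 - 6*D
Q = 1224 (Q = -32*(-52) - 440 = 1664 - 440 = 1224)
Z(v(11), -166) + Q = (12 - 6*(-166)) + 1224 = (12 + 996) + 1224 = 1008 + 1224 = 2232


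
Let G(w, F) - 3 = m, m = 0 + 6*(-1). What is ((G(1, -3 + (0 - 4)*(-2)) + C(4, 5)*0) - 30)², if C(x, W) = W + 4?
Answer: 1089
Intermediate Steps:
C(x, W) = 4 + W
m = -6 (m = 0 - 6 = -6)
G(w, F) = -3 (G(w, F) = 3 - 6 = -3)
((G(1, -3 + (0 - 4)*(-2)) + C(4, 5)*0) - 30)² = ((-3 + (4 + 5)*0) - 30)² = ((-3 + 9*0) - 30)² = ((-3 + 0) - 30)² = (-3 - 30)² = (-33)² = 1089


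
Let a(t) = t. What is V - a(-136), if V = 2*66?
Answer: 268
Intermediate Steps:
V = 132
V - a(-136) = 132 - 1*(-136) = 132 + 136 = 268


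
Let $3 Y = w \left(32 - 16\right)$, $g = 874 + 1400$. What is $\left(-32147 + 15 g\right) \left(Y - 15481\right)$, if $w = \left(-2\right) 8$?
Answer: $- \frac{91670137}{3} \approx -3.0557 \cdot 10^{7}$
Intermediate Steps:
$w = -16$
$g = 2274$
$Y = - \frac{256}{3}$ ($Y = \frac{\left(-16\right) \left(32 - 16\right)}{3} = \frac{\left(-16\right) 16}{3} = \frac{1}{3} \left(-256\right) = - \frac{256}{3} \approx -85.333$)
$\left(-32147 + 15 g\right) \left(Y - 15481\right) = \left(-32147 + 15 \cdot 2274\right) \left(- \frac{256}{3} - 15481\right) = \left(-32147 + 34110\right) \left(- \frac{46699}{3}\right) = 1963 \left(- \frac{46699}{3}\right) = - \frac{91670137}{3}$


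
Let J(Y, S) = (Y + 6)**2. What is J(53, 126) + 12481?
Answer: 15962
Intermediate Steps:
J(Y, S) = (6 + Y)**2
J(53, 126) + 12481 = (6 + 53)**2 + 12481 = 59**2 + 12481 = 3481 + 12481 = 15962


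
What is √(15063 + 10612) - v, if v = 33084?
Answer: -33084 + 5*√1027 ≈ -32924.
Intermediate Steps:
√(15063 + 10612) - v = √(15063 + 10612) - 1*33084 = √25675 - 33084 = 5*√1027 - 33084 = -33084 + 5*√1027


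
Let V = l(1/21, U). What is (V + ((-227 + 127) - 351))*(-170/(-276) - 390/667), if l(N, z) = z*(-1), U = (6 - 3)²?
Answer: -1250/87 ≈ -14.368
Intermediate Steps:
U = 9 (U = 3² = 9)
l(N, z) = -z
V = -9 (V = -1*9 = -9)
(V + ((-227 + 127) - 351))*(-170/(-276) - 390/667) = (-9 + ((-227 + 127) - 351))*(-170/(-276) - 390/667) = (-9 + (-100 - 351))*(-170*(-1/276) - 390*1/667) = (-9 - 451)*(85/138 - 390/667) = -460*125/4002 = -1250/87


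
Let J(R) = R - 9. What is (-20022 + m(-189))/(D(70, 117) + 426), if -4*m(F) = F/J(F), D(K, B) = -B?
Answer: -587319/9064 ≈ -64.797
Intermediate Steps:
J(R) = -9 + R
m(F) = -F/(4*(-9 + F))
(-20022 + m(-189))/(D(70, 117) + 426) = (-20022 - 1*(-189)/(-36 + 4*(-189)))/(-1*117 + 426) = (-20022 - 1*(-189)/(-36 - 756))/(-117 + 426) = (-20022 - 1*(-189)/(-792))/309 = (-20022 - 1*(-189)*(-1/792))*(1/309) = (-20022 - 21/88)*(1/309) = -1761957/88*1/309 = -587319/9064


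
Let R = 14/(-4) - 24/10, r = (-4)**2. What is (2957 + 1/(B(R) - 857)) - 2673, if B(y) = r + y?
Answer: 2405186/8469 ≈ 284.00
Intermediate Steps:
r = 16
R = -59/10 (R = 14*(-1/4) - 24*1/10 = -7/2 - 12/5 = -59/10 ≈ -5.9000)
B(y) = 16 + y
(2957 + 1/(B(R) - 857)) - 2673 = (2957 + 1/((16 - 59/10) - 857)) - 2673 = (2957 + 1/(101/10 - 857)) - 2673 = (2957 + 1/(-8469/10)) - 2673 = (2957 - 10/8469) - 2673 = 25042823/8469 - 2673 = 2405186/8469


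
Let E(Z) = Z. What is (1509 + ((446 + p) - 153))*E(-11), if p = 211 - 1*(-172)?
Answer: -24035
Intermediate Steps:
p = 383 (p = 211 + 172 = 383)
(1509 + ((446 + p) - 153))*E(-11) = (1509 + ((446 + 383) - 153))*(-11) = (1509 + (829 - 153))*(-11) = (1509 + 676)*(-11) = 2185*(-11) = -24035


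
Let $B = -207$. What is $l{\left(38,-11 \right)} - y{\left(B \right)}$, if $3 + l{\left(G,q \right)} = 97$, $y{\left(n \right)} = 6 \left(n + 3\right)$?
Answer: $1318$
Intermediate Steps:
$y{\left(n \right)} = 18 + 6 n$ ($y{\left(n \right)} = 6 \left(3 + n\right) = 18 + 6 n$)
$l{\left(G,q \right)} = 94$ ($l{\left(G,q \right)} = -3 + 97 = 94$)
$l{\left(38,-11 \right)} - y{\left(B \right)} = 94 - \left(18 + 6 \left(-207\right)\right) = 94 - \left(18 - 1242\right) = 94 - -1224 = 94 + 1224 = 1318$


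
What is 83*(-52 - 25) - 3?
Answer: -6394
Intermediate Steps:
83*(-52 - 25) - 3 = 83*(-77) - 3 = -6391 - 3 = -6394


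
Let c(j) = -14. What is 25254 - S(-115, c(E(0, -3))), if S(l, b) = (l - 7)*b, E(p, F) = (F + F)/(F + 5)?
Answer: 23546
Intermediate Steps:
E(p, F) = 2*F/(5 + F) (E(p, F) = (2*F)/(5 + F) = 2*F/(5 + F))
S(l, b) = b*(-7 + l) (S(l, b) = (-7 + l)*b = b*(-7 + l))
25254 - S(-115, c(E(0, -3))) = 25254 - (-14)*(-7 - 115) = 25254 - (-14)*(-122) = 25254 - 1*1708 = 25254 - 1708 = 23546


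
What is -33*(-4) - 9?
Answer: 123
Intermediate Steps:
-33*(-4) - 9 = -11*(-12) - 9 = 132 - 9 = 123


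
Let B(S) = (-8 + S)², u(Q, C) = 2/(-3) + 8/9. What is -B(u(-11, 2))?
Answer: -4900/81 ≈ -60.494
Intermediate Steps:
u(Q, C) = 2/9 (u(Q, C) = 2*(-⅓) + 8*(⅑) = -⅔ + 8/9 = 2/9)
-B(u(-11, 2)) = -(-8 + 2/9)² = -(-70/9)² = -1*4900/81 = -4900/81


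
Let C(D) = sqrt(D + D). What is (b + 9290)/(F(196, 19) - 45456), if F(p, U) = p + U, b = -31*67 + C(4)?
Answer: -7213/45241 - 2*sqrt(2)/45241 ≈ -0.15950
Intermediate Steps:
C(D) = sqrt(2)*sqrt(D) (C(D) = sqrt(2*D) = sqrt(2)*sqrt(D))
b = -2077 + 2*sqrt(2) (b = -31*67 + sqrt(2)*sqrt(4) = -2077 + sqrt(2)*2 = -2077 + 2*sqrt(2) ≈ -2074.2)
F(p, U) = U + p
(b + 9290)/(F(196, 19) - 45456) = ((-2077 + 2*sqrt(2)) + 9290)/((19 + 196) - 45456) = (7213 + 2*sqrt(2))/(215 - 45456) = (7213 + 2*sqrt(2))/(-45241) = (7213 + 2*sqrt(2))*(-1/45241) = -7213/45241 - 2*sqrt(2)/45241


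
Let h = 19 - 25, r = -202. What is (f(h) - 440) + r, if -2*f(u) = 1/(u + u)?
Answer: -15407/24 ≈ -641.96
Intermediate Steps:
h = -6
f(u) = -1/(4*u) (f(u) = -1/(2*(u + u)) = -1/(2*u)/2 = -1/(4*u))
(f(h) - 440) + r = (-¼/(-6) - 440) - 202 = (-¼*(-⅙) - 440) - 202 = (1/24 - 440) - 202 = -10559/24 - 202 = -15407/24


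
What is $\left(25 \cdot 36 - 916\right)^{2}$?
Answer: $256$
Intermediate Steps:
$\left(25 \cdot 36 - 916\right)^{2} = \left(900 - 916\right)^{2} = \left(-16\right)^{2} = 256$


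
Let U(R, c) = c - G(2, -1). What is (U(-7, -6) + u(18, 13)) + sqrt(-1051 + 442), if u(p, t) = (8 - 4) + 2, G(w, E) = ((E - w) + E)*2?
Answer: 8 + I*sqrt(609) ≈ 8.0 + 24.678*I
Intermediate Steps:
G(w, E) = -2*w + 4*E (G(w, E) = (-w + 2*E)*2 = -2*w + 4*E)
u(p, t) = 6 (u(p, t) = 4 + 2 = 6)
U(R, c) = 8 + c (U(R, c) = c - (-2*2 + 4*(-1)) = c - (-4 - 4) = c - 1*(-8) = c + 8 = 8 + c)
(U(-7, -6) + u(18, 13)) + sqrt(-1051 + 442) = ((8 - 6) + 6) + sqrt(-1051 + 442) = (2 + 6) + sqrt(-609) = 8 + I*sqrt(609)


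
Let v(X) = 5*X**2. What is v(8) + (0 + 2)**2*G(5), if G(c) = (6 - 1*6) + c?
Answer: 340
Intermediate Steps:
G(c) = c (G(c) = (6 - 6) + c = 0 + c = c)
v(8) + (0 + 2)**2*G(5) = 5*8**2 + (0 + 2)**2*5 = 5*64 + 2**2*5 = 320 + 4*5 = 320 + 20 = 340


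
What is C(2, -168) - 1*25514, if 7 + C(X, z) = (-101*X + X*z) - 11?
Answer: -26070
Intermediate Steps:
C(X, z) = -18 - 101*X + X*z (C(X, z) = -7 + ((-101*X + X*z) - 11) = -7 + (-11 - 101*X + X*z) = -18 - 101*X + X*z)
C(2, -168) - 1*25514 = (-18 - 101*2 + 2*(-168)) - 1*25514 = (-18 - 202 - 336) - 25514 = -556 - 25514 = -26070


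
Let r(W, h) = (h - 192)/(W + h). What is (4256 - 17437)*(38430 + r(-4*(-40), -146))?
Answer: -506227603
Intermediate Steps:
r(W, h) = (-192 + h)/(W + h)
(4256 - 17437)*(38430 + r(-4*(-40), -146)) = (4256 - 17437)*(38430 + (-192 - 146)/(-4*(-40) - 146)) = -13181*(38430 - 338/(160 - 146)) = -13181*(38430 - 338/14) = -13181*(38430 + (1/14)*(-338)) = -13181*(38430 - 169/7) = -13181*268841/7 = -506227603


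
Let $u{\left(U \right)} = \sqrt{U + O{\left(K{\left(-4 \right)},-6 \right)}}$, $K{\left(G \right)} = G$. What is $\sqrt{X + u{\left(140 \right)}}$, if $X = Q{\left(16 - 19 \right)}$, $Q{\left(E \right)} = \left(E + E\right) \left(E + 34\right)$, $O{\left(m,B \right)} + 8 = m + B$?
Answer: $\sqrt{-186 + \sqrt{122}} \approx 13.227 i$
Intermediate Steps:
$O{\left(m,B \right)} = -8 + B + m$ ($O{\left(m,B \right)} = -8 + \left(m + B\right) = -8 + \left(B + m\right) = -8 + B + m$)
$Q{\left(E \right)} = 2 E \left(34 + E\right)$
$X = -186$ ($X = 2 \left(16 - 19\right) \left(34 + \left(16 - 19\right)\right) = 2 \left(-3\right) \left(34 - 3\right) = 2 \left(-3\right) 31 = -186$)
$u{\left(U \right)} = \sqrt{-18 + U}$ ($u{\left(U \right)} = \sqrt{U - 18} = \sqrt{-18 + U}$)
$\sqrt{X + u{\left(140 \right)}} = \sqrt{-186 + \sqrt{-18 + 140}} = \sqrt{-186 + \sqrt{122}}$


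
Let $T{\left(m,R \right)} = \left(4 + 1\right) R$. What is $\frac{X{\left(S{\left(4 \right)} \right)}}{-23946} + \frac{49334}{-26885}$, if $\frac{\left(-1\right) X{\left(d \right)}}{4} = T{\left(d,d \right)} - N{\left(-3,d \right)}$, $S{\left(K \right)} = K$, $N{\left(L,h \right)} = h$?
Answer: $- \frac{589815662}{321894105} \approx -1.8323$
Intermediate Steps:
$T{\left(m,R \right)} = 5 R$
$X{\left(d \right)} = - 16 d$ ($X{\left(d \right)} = - 4 \left(5 d - d\right) = - 4 \cdot 4 d = - 16 d$)
$\frac{X{\left(S{\left(4 \right)} \right)}}{-23946} + \frac{49334}{-26885} = \frac{\left(-16\right) 4}{-23946} + \frac{49334}{-26885} = \left(-64\right) \left(- \frac{1}{23946}\right) + 49334 \left(- \frac{1}{26885}\right) = \frac{32}{11973} - \frac{49334}{26885} = - \frac{589815662}{321894105}$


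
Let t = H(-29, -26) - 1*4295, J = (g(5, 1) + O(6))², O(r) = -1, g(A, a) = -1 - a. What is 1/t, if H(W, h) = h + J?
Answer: -1/4312 ≈ -0.00023191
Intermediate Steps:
J = 9 (J = ((-1 - 1*1) - 1)² = ((-1 - 1) - 1)² = (-2 - 1)² = (-3)² = 9)
H(W, h) = 9 + h (H(W, h) = h + 9 = 9 + h)
t = -4312 (t = (9 - 26) - 1*4295 = -17 - 4295 = -4312)
1/t = 1/(-4312) = -1/4312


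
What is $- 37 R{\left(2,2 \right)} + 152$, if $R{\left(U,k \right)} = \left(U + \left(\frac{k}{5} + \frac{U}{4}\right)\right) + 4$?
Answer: $- \frac{1033}{10} \approx -103.3$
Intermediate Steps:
$R{\left(U,k \right)} = 4 + \frac{k}{5} + \frac{5 U}{4}$ ($R{\left(U,k \right)} = \left(U + \left(k \frac{1}{5} + U \frac{1}{4}\right)\right) + 4 = \left(U + \left(\frac{k}{5} + \frac{U}{4}\right)\right) + 4 = \left(U + \left(\frac{U}{4} + \frac{k}{5}\right)\right) + 4 = \left(\frac{k}{5} + \frac{5 U}{4}\right) + 4 = 4 + \frac{k}{5} + \frac{5 U}{4}$)
$- 37 R{\left(2,2 \right)} + 152 = - 37 \left(4 + \frac{1}{5} \cdot 2 + \frac{5}{4} \cdot 2\right) + 152 = - 37 \left(4 + \frac{2}{5} + \frac{5}{2}\right) + 152 = \left(-37\right) \frac{69}{10} + 152 = - \frac{2553}{10} + 152 = - \frac{1033}{10}$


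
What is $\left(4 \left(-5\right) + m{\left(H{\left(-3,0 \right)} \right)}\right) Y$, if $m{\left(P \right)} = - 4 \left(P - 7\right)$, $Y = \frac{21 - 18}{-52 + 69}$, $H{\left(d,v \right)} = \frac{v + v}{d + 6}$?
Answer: $\frac{24}{17} \approx 1.4118$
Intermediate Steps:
$H{\left(d,v \right)} = \frac{2 v}{6 + d}$
$Y = \frac{3}{17} \approx 0.17647$
$m{\left(P \right)} = 28 - 4 P$ ($m{\left(P \right)} = - 4 \left(-7 + P\right) = 28 - 4 P$)
$\left(4 \left(-5\right) + m{\left(H{\left(-3,0 \right)} \right)}\right) Y = \left(4 \left(-5\right) + \left(28 - 4 \cdot 2 \cdot 0 \frac{1}{6 - 3}\right)\right) \frac{3}{17} = \left(-20 + \left(28 - 4 \cdot 2 \cdot 0 \cdot \frac{1}{3}\right)\right) \frac{3}{17} = \left(-20 + \left(28 - 0\right)\right) \frac{3}{17} = \left(-20 + \left(28 + 0\right)\right) \frac{3}{17} = \left(-20 + 28\right) \frac{3}{17} = 8 \cdot \frac{3}{17} = \frac{24}{17}$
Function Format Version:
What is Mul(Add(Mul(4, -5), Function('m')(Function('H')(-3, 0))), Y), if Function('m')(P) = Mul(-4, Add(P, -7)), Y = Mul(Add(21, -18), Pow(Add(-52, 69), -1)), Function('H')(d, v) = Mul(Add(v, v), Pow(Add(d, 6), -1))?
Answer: Rational(24, 17) ≈ 1.4118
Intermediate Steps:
Function('H')(d, v) = Mul(2, v, Pow(Add(6, d), -1)) (Function('H')(d, v) = Mul(Mul(2, v), Pow(Add(6, d), -1)) = Mul(2, v, Pow(Add(6, d), -1)))
Y = Rational(3, 17) (Y = Mul(3, Pow(17, -1)) = Mul(3, Rational(1, 17)) = Rational(3, 17) ≈ 0.17647)
Function('m')(P) = Add(28, Mul(-4, P)) (Function('m')(P) = Mul(-4, Add(-7, P)) = Add(28, Mul(-4, P)))
Mul(Add(Mul(4, -5), Function('m')(Function('H')(-3, 0))), Y) = Mul(Add(Mul(4, -5), Add(28, Mul(-4, Mul(2, 0, Pow(Add(6, -3), -1))))), Rational(3, 17)) = Mul(Add(-20, Add(28, Mul(-4, Mul(2, 0, Pow(3, -1))))), Rational(3, 17)) = Mul(Add(-20, Add(28, Mul(-4, Mul(2, 0, Rational(1, 3))))), Rational(3, 17)) = Mul(Add(-20, Add(28, Mul(-4, 0))), Rational(3, 17)) = Mul(Add(-20, Add(28, 0)), Rational(3, 17)) = Mul(Add(-20, 28), Rational(3, 17)) = Mul(8, Rational(3, 17)) = Rational(24, 17)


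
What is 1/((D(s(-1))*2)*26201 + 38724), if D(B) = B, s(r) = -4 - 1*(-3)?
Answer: -1/13678 ≈ -7.3110e-5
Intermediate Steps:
s(r) = -1 (s(r) = -4 + 3 = -1)
1/((D(s(-1))*2)*26201 + 38724) = 1/(-1*2*26201 + 38724) = 1/(-2*26201 + 38724) = 1/(-52402 + 38724) = 1/(-13678) = -1/13678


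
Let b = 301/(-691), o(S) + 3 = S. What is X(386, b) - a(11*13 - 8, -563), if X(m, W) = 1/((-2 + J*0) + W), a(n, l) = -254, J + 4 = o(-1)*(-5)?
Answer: 426791/1683 ≈ 253.59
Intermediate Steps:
o(S) = -3 + S
J = 16 (J = -4 + (-3 - 1)*(-5) = -4 - 4*(-5) = -4 + 20 = 16)
b = -301/691 (b = 301*(-1/691) = -301/691 ≈ -0.43560)
X(m, W) = 1/(-2 + W) (X(m, W) = 1/((-2 + 16*0) + W) = 1/((-2 + 0) + W) = 1/(-2 + W))
X(386, b) - a(11*13 - 8, -563) = 1/(-2 - 301/691) - 1*(-254) = 1/(-1683/691) + 254 = -691/1683 + 254 = 426791/1683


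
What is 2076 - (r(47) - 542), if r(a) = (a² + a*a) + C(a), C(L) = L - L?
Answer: -1800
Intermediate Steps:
C(L) = 0
r(a) = 2*a² (r(a) = (a² + a*a) + 0 = (a² + a²) + 0 = 2*a² + 0 = 2*a²)
2076 - (r(47) - 542) = 2076 - (2*47² - 542) = 2076 - (2*2209 - 542) = 2076 - (4418 - 542) = 2076 - 1*3876 = 2076 - 3876 = -1800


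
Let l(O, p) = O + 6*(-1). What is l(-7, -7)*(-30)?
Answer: 390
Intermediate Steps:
l(O, p) = -6 + O (l(O, p) = O - 6 = -6 + O)
l(-7, -7)*(-30) = (-6 - 7)*(-30) = -13*(-30) = 390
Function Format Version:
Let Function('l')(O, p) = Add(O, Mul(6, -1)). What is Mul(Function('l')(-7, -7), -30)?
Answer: 390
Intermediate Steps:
Function('l')(O, p) = Add(-6, O) (Function('l')(O, p) = Add(O, -6) = Add(-6, O))
Mul(Function('l')(-7, -7), -30) = Mul(Add(-6, -7), -30) = Mul(-13, -30) = 390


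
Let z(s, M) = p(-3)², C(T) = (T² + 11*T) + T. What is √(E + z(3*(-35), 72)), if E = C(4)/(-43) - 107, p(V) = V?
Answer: I*√183954/43 ≈ 9.9744*I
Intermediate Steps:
C(T) = T² + 12*T
E = -4665/43 (E = (4*(12 + 4))/(-43) - 107 = (4*16)*(-1/43) - 107 = 64*(-1/43) - 107 = -64/43 - 107 = -4665/43 ≈ -108.49)
z(s, M) = 9 (z(s, M) = (-3)² = 9)
√(E + z(3*(-35), 72)) = √(-4665/43 + 9) = √(-4278/43) = I*√183954/43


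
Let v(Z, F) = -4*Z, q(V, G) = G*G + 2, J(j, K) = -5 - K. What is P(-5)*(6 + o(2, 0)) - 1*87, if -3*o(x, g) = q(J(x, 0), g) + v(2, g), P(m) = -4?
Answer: -119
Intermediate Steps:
q(V, G) = 2 + G² (q(V, G) = G² + 2 = 2 + G²)
o(x, g) = 2 - g²/3 (o(x, g) = -((2 + g²) - 4*2)/3 = -((2 + g²) - 8)/3 = -(-6 + g²)/3 = 2 - g²/3)
P(-5)*(6 + o(2, 0)) - 1*87 = -4*(6 + (2 - ⅓*0²)) - 1*87 = -4*(6 + (2 - ⅓*0)) - 87 = -4*(6 + (2 + 0)) - 87 = -4*(6 + 2) - 87 = -4*8 - 87 = -32 - 87 = -119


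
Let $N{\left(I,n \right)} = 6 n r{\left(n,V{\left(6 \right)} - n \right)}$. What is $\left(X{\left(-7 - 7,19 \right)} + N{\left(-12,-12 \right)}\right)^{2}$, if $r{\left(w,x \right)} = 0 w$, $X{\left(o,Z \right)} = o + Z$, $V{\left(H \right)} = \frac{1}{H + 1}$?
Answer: $25$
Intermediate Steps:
$V{\left(H \right)} = \frac{1}{1 + H}$
$X{\left(o,Z \right)} = Z + o$
$r{\left(w,x \right)} = 0$
$N{\left(I,n \right)} = 0$ ($N{\left(I,n \right)} = 6 n 0 = 0$)
$\left(X{\left(-7 - 7,19 \right)} + N{\left(-12,-12 \right)}\right)^{2} = \left(\left(19 - 14\right) + 0\right)^{2} = \left(5 + 0\right)^{2} = 5^{2} = 25$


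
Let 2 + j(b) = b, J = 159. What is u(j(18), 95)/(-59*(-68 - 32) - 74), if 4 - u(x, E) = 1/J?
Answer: 635/926334 ≈ 0.00068550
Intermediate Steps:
j(b) = -2 + b
u(x, E) = 635/159 (u(x, E) = 4 - 1/159 = 635/159)
u(j(18), 95)/(-59*(-68 - 32) - 74) = 635/(159*(-59*(-68 - 32) - 74)) = 635/(159*(-59*(-100) - 74)) = 635/(159*(5900 - 74)) = (635/159)/5826 = (635/159)*(1/5826) = 635/926334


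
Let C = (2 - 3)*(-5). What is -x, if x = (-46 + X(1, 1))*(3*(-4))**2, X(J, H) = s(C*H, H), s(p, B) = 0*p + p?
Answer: 5904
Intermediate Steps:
C = 5 (C = -1*(-5) = 5)
s(p, B) = p (s(p, B) = 0 + p = p)
X(J, H) = 5*H
x = -5904 (x = (-46 + 5*1)*(3*(-4))**2 = (-46 + 5)*(-12)**2 = -41*144 = -5904)
-x = -1*(-5904) = 5904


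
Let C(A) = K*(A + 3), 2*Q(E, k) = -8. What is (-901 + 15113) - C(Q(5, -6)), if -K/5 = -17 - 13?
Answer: 14362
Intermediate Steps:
Q(E, k) = -4 (Q(E, k) = (1/2)*(-8) = -4)
K = 150 (K = -5*(-17 - 13) = -5*(-30) = 150)
C(A) = 450 + 150*A (C(A) = 150*(A + 3) = 150*(3 + A) = 450 + 150*A)
(-901 + 15113) - C(Q(5, -6)) = (-901 + 15113) - (450 + 150*(-4)) = 14212 - (450 - 600) = 14212 - 1*(-150) = 14212 + 150 = 14362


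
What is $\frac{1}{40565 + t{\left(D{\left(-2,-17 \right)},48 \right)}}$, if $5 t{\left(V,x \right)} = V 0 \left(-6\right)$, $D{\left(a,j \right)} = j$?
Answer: $\frac{1}{40565} \approx 2.4652 \cdot 10^{-5}$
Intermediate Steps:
$t{\left(V,x \right)} = 0$ ($t{\left(V,x \right)} = \frac{V 0 \left(-6\right)}{5} = \frac{0 \left(-6\right)}{5} = \frac{1}{5} \cdot 0 = 0$)
$\frac{1}{40565 + t{\left(D{\left(-2,-17 \right)},48 \right)}} = \frac{1}{40565 + 0} = \frac{1}{40565}$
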